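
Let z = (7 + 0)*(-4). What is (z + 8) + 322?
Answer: 302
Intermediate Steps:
z = -28 (z = 7*(-4) = -28)
(z + 8) + 322 = (-28 + 8) + 322 = -20 + 322 = 302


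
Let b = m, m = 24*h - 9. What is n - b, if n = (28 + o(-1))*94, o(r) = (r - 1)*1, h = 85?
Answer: 413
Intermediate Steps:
o(r) = -1 + r (o(r) = (-1 + r)*1 = -1 + r)
m = 2031 (m = 24*85 - 9 = 2040 - 9 = 2031)
b = 2031
n = 2444 (n = (28 + (-1 - 1))*94 = (28 - 2)*94 = 26*94 = 2444)
n - b = 2444 - 1*2031 = 2444 - 2031 = 413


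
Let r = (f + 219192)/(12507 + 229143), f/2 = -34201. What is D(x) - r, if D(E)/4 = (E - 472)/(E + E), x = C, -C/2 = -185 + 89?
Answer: -342241/96660 ≈ -3.5407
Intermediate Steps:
f = -68402 (f = 2*(-34201) = -68402)
C = 192 (C = -2*(-185 + 89) = -2*(-96) = 192)
x = 192
r = 15079/24165 (r = (-68402 + 219192)/(12507 + 229143) = 150790/241650 = 150790*(1/241650) = 15079/24165 ≈ 0.62400)
D(E) = 2*(-472 + E)/E (D(E) = 4*((E - 472)/(E + E)) = 4*((-472 + E)/((2*E))) = 4*((-472 + E)*(1/(2*E))) = 4*((-472 + E)/(2*E)) = 2*(-472 + E)/E)
D(x) - r = (2 - 944/192) - 1*15079/24165 = (2 - 944*1/192) - 15079/24165 = (2 - 59/12) - 15079/24165 = -35/12 - 15079/24165 = -342241/96660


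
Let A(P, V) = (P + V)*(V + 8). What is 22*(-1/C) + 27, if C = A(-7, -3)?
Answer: 686/25 ≈ 27.440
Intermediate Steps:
A(P, V) = (8 + V)*(P + V) (A(P, V) = (P + V)*(8 + V) = (8 + V)*(P + V))
C = -50 (C = (-3)**2 + 8*(-7) + 8*(-3) - 7*(-3) = 9 - 56 - 24 + 21 = -50)
22*(-1/C) + 27 = 22*(-1/(-50)) + 27 = 22*(-1*(-1/50)) + 27 = 22*(1/50) + 27 = 11/25 + 27 = 686/25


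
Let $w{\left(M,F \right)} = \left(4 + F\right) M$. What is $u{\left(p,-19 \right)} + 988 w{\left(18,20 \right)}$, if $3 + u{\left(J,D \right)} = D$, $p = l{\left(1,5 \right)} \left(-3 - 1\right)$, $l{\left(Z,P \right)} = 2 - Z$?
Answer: $426794$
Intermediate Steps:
$w{\left(M,F \right)} = M \left(4 + F\right)$
$p = -4$ ($p = \left(2 - 1\right) \left(-3 - 1\right) = \left(2 - 1\right) \left(-4\right) = 1 \left(-4\right) = -4$)
$u{\left(J,D \right)} = -3 + D$
$u{\left(p,-19 \right)} + 988 w{\left(18,20 \right)} = \left(-3 - 19\right) + 988 \cdot 18 \left(4 + 20\right) = -22 + 988 \cdot 18 \cdot 24 = -22 + 988 \cdot 432 = -22 + 426816 = 426794$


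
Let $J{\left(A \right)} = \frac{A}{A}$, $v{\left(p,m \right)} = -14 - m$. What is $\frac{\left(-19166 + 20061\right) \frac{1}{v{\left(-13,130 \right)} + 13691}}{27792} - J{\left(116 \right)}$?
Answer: $- \frac{376497329}{376498224} \approx -1.0$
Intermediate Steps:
$J{\left(A \right)} = 1$
$\frac{\left(-19166 + 20061\right) \frac{1}{v{\left(-13,130 \right)} + 13691}}{27792} - J{\left(116 \right)} = \frac{\left(-19166 + 20061\right) \frac{1}{\left(-14 - 130\right) + 13691}}{27792} - 1 = \frac{895}{\left(-14 - 130\right) + 13691} \cdot \frac{1}{27792} - 1 = \frac{895}{-144 + 13691} \cdot \frac{1}{27792} - 1 = \frac{895}{13547} \cdot \frac{1}{27792} - 1 = \frac{895}{376498224} - 1 = - \frac{376497329}{376498224}$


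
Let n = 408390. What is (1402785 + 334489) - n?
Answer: 1328884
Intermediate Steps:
(1402785 + 334489) - n = (1402785 + 334489) - 1*408390 = 1737274 - 408390 = 1328884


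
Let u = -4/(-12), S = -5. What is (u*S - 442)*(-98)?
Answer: 130438/3 ≈ 43479.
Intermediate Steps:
u = 1/3 (u = -4*(-1/12) = 1/3 ≈ 0.33333)
(u*S - 442)*(-98) = ((1/3)*(-5) - 442)*(-98) = (-5/3 - 442)*(-98) = -1331/3*(-98) = 130438/3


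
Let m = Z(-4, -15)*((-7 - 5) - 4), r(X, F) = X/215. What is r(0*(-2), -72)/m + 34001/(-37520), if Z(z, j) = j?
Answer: -34001/37520 ≈ -0.90621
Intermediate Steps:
r(X, F) = X/215 (r(X, F) = X*(1/215) = X/215)
m = 240 (m = -15*((-7 - 5) - 4) = -15*(-12 - 4) = -15*(-16) = 240)
r(0*(-2), -72)/m + 34001/(-37520) = ((0*(-2))/215)/240 + 34001/(-37520) = ((1/215)*0)*(1/240) + 34001*(-1/37520) = 0*(1/240) - 34001/37520 = 0 - 34001/37520 = -34001/37520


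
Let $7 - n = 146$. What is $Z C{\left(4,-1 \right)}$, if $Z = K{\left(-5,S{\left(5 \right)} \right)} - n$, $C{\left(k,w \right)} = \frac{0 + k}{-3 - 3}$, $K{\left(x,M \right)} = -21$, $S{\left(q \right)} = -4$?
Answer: $- \frac{236}{3} \approx -78.667$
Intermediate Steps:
$n = -139$ ($n = 7 - 146 = -139$)
$C{\left(k,w \right)} = - \frac{k}{6}$ ($C{\left(k,w \right)} = \frac{k}{-6} = k \left(- \frac{1}{6}\right) = - \frac{k}{6}$)
$Z = 118$ ($Z = -21 - -139 = -21 + 139 = 118$)
$Z C{\left(4,-1 \right)} = 118 \left(\left(- \frac{1}{6}\right) 4\right) = 118 \left(- \frac{2}{3}\right) = - \frac{236}{3}$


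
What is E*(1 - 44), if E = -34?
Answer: 1462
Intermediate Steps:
E*(1 - 44) = -34*(1 - 44) = -34*(-43) = 1462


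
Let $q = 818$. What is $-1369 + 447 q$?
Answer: $364277$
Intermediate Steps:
$-1369 + 447 q = -1369 + 447 \cdot 818 = -1369 + 365646 = 364277$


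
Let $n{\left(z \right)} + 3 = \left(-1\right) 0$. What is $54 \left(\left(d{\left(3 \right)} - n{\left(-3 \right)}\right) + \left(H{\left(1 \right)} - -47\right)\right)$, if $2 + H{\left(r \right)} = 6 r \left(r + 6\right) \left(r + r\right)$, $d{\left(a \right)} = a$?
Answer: $7290$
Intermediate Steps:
$n{\left(z \right)} = -3$ ($n{\left(z \right)} = -3 - 0 = -3 + 0 = -3$)
$H{\left(r \right)} = -2 + 12 r^{2} \left(6 + r\right)$ ($H{\left(r \right)} = -2 + 6 r \left(r + 6\right) \left(r + r\right) = -2 + 6 r \left(6 + r\right) 2 r = -2 + 6 r 2 r \left(6 + r\right) = -2 + 12 r^{2} \left(6 + r\right)$)
$54 \left(\left(d{\left(3 \right)} - n{\left(-3 \right)}\right) + \left(H{\left(1 \right)} - -47\right)\right) = 54 \left(\left(3 - -3\right) + \left(\left(-2 + 12 \cdot 1^{3} + 72 \cdot 1^{2}\right) - -47\right)\right) = 54 \left(\left(3 + 3\right) + \left(\left(-2 + 12 \cdot 1 + 72 \cdot 1\right) + 47\right)\right) = 54 \left(6 + \left(\left(-2 + 12 + 72\right) + 47\right)\right) = 54 \left(6 + \left(82 + 47\right)\right) = 54 \left(6 + 129\right) = 54 \cdot 135 = 7290$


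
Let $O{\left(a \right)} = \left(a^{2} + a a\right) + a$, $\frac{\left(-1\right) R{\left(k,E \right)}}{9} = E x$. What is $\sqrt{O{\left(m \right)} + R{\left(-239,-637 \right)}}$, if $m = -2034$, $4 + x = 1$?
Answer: $21 \sqrt{18719} \approx 2873.2$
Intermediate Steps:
$x = -3$ ($x = -4 + 1 = -3$)
$R{\left(k,E \right)} = 27 E$ ($R{\left(k,E \right)} = - 9 E \left(-3\right) = - 9 \left(- 3 E\right) = 27 E$)
$O{\left(a \right)} = a + 2 a^{2}$ ($O{\left(a \right)} = \left(a^{2} + a^{2}\right) + a = 2 a^{2} + a = a + 2 a^{2}$)
$\sqrt{O{\left(m \right)} + R{\left(-239,-637 \right)}} = \sqrt{- 2034 \left(1 + 2 \left(-2034\right)\right) + 27 \left(-637\right)} = \sqrt{- 2034 \left(1 - 4068\right) - 17199} = \sqrt{\left(-2034\right) \left(-4067\right) - 17199} = \sqrt{8272278 - 17199} = \sqrt{8255079} = 21 \sqrt{18719}$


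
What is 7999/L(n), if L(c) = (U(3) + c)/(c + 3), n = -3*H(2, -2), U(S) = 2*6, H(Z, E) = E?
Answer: 7999/2 ≈ 3999.5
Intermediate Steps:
U(S) = 12
n = 6 (n = -3*(-2) = 6)
L(c) = (12 + c)/(3 + c) (L(c) = (12 + c)/(c + 3) = (12 + c)/(3 + c))
7999/L(n) = 7999/(((12 + 6)/(3 + 6))) = 7999/((18/9)) = 7999/(((⅑)*18)) = 7999/2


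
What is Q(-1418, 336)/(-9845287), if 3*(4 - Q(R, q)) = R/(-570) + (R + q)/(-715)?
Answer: -325999/1203734015055 ≈ -2.7082e-7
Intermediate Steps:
Q(R, q) = 4 + q/2145 + 257*R/244530 (Q(R, q) = 4 - (R/(-570) + (R + q)/(-715))/3 = 4 - (R*(-1/570) + (R + q)*(-1/715))/3 = 4 - (-R/570 + (-R/715 - q/715))/3 = 4 - (-257*R/81510 - q/715)/3 = 4 + (q/2145 + 257*R/244530) = 4 + q/2145 + 257*R/244530)
Q(-1418, 336)/(-9845287) = (4 + (1/2145)*336 + (257/244530)*(-1418))/(-9845287) = (4 + 112/715 - 182213/122265)*(-1/9845287) = (325999/122265)*(-1/9845287) = -325999/1203734015055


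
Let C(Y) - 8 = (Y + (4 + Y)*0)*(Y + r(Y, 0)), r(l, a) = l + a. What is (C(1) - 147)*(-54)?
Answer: 7398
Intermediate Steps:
r(l, a) = a + l
C(Y) = 8 + 2*Y**2 (C(Y) = 8 + (Y + (4 + Y)*0)*(Y + (0 + Y)) = 8 + (Y + 0)*(Y + Y) = 8 + Y*(2*Y) = 8 + 2*Y**2)
(C(1) - 147)*(-54) = ((8 + 2*1**2) - 147)*(-54) = ((8 + 2*1) - 147)*(-54) = ((8 + 2) - 147)*(-54) = (10 - 147)*(-54) = -137*(-54) = 7398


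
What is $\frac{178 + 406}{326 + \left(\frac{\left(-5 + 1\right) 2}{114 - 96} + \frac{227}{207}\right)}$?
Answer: $\frac{13432}{7513} \approx 1.7878$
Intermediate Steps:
$\frac{178 + 406}{326 + \left(\frac{\left(-5 + 1\right) 2}{114 - 96} + \frac{227}{207}\right)} = \frac{584}{326 + \left(\frac{\left(-4\right) 2}{18} + 227 \cdot \frac{1}{207}\right)} = \frac{584}{326 + \left(\left(-8\right) \frac{1}{18} + \frac{227}{207}\right)} = \frac{584}{326 + \left(- \frac{4}{9} + \frac{227}{207}\right)} = \frac{584}{326 + \frac{15}{23}} = \frac{584}{\frac{7513}{23}} = 584 \cdot \frac{23}{7513} = \frac{13432}{7513}$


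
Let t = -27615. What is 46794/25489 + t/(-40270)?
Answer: 517654623/205288406 ≈ 2.5216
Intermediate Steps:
46794/25489 + t/(-40270) = 46794/25489 - 27615/(-40270) = 46794*(1/25489) - 27615*(-1/40270) = 46794/25489 + 5523/8054 = 517654623/205288406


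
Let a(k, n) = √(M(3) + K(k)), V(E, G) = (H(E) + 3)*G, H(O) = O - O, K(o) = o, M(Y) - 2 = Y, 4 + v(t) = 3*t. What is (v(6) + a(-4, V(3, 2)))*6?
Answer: 90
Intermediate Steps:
v(t) = -4 + 3*t
M(Y) = 2 + Y
H(O) = 0
V(E, G) = 3*G (V(E, G) = (0 + 3)*G = 3*G)
a(k, n) = √(5 + k) (a(k, n) = √((2 + 3) + k) = √(5 + k))
(v(6) + a(-4, V(3, 2)))*6 = ((-4 + 3*6) + √(5 - 4))*6 = ((-4 + 18) + √1)*6 = (14 + 1)*6 = 15*6 = 90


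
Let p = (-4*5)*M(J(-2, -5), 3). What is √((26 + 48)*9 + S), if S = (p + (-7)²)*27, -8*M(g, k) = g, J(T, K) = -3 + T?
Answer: 3*√734/2 ≈ 40.639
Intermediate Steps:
M(g, k) = -g/8
p = -25/2 (p = (-4*5)*(-(-3 - 2)/8) = -(-5)*(-5)/2 = -20*5/8 = -25/2 ≈ -12.500)
S = 1971/2 (S = (-25/2 + (-7)²)*27 = (-25/2 + 49)*27 = (73/2)*27 = 1971/2 ≈ 985.50)
√((26 + 48)*9 + S) = √((26 + 48)*9 + 1971/2) = √(74*9 + 1971/2) = √(666 + 1971/2) = √(3303/2) = 3*√734/2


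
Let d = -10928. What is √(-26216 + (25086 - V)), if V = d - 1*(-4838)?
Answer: 4*√310 ≈ 70.427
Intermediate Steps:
V = -6090 (V = -10928 - 1*(-4838) = -10928 + 4838 = -6090)
√(-26216 + (25086 - V)) = √(-26216 + (25086 - 1*(-6090))) = √(-26216 + (25086 + 6090)) = √(-26216 + 31176) = √4960 = 4*√310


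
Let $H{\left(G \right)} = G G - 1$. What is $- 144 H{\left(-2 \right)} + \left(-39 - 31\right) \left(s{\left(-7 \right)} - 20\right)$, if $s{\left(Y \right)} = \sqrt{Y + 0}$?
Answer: $968 - 70 i \sqrt{7} \approx 968.0 - 185.2 i$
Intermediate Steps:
$s{\left(Y \right)} = \sqrt{Y}$
$H{\left(G \right)} = -1 + G^{2}$ ($H{\left(G \right)} = G^{2} - 1 = -1 + G^{2}$)
$- 144 H{\left(-2 \right)} + \left(-39 - 31\right) \left(s{\left(-7 \right)} - 20\right) = - 144 \left(-1 + \left(-2\right)^{2}\right) + \left(-39 - 31\right) \left(\sqrt{-7} - 20\right) = - 144 \left(-1 + 4\right) - 70 \left(i \sqrt{7} - 20\right) = \left(-144\right) 3 - 70 \left(-20 + i \sqrt{7}\right) = -432 + \left(1400 - 70 i \sqrt{7}\right) = 968 - 70 i \sqrt{7}$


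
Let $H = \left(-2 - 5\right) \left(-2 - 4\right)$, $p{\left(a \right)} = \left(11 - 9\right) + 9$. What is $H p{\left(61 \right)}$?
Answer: $462$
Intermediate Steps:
$p{\left(a \right)} = 11$ ($p{\left(a \right)} = 2 + 9 = 11$)
$H = 42$ ($H = - 7 \left(-2 - 4\right) = \left(-7\right) \left(-6\right) = 42$)
$H p{\left(61 \right)} = 42 \cdot 11 = 462$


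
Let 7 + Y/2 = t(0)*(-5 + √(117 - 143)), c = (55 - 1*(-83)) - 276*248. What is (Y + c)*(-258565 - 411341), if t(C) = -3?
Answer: 45750560364 + 4019436*I*√26 ≈ 4.5751e+10 + 2.0495e+7*I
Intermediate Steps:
c = -68310 (c = (55 + 83) - 68448 = 138 - 68448 = -68310)
Y = 16 - 6*I*√26 (Y = -14 + 2*(-3*(-5 + √(117 - 143))) = -14 + 2*(-3*(-5 + √(-26))) = -14 + 2*(-3*(-5 + I*√26)) = -14 + 2*(15 - 3*I*√26) = -14 + (30 - 6*I*√26) = 16 - 6*I*√26 ≈ 16.0 - 30.594*I)
(Y + c)*(-258565 - 411341) = ((16 - 6*I*√26) - 68310)*(-258565 - 411341) = (-68294 - 6*I*√26)*(-669906) = 45750560364 + 4019436*I*√26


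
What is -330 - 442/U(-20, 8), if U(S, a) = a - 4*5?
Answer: -1759/6 ≈ -293.17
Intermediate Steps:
U(S, a) = -20 + a (U(S, a) = a - 20 = -20 + a)
-330 - 442/U(-20, 8) = -330 - 442/(-20 + 8) = -330 - 442/(-12) = -330 - 442*(-1/12) = -330 + 221/6 = -1759/6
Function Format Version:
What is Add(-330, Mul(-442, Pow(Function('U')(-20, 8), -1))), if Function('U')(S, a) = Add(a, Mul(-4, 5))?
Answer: Rational(-1759, 6) ≈ -293.17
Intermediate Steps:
Function('U')(S, a) = Add(-20, a) (Function('U')(S, a) = Add(a, -20) = Add(-20, a))
Add(-330, Mul(-442, Pow(Function('U')(-20, 8), -1))) = Add(-330, Mul(-442, Pow(Add(-20, 8), -1))) = Add(-330, Mul(-442, Pow(-12, -1))) = Add(-330, Mul(-442, Rational(-1, 12))) = Add(-330, Rational(221, 6)) = Rational(-1759, 6)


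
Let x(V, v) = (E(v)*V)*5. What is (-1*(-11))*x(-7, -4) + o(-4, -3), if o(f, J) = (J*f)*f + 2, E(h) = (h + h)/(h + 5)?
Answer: 3034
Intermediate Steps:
E(h) = 2*h/(5 + h) (E(h) = (2*h)/(5 + h) = 2*h/(5 + h))
x(V, v) = 10*V*v/(5 + v) (x(V, v) = ((2*v/(5 + v))*V)*5 = (2*V*v/(5 + v))*5 = 10*V*v/(5 + v))
o(f, J) = 2 + J*f**2 (o(f, J) = J*f**2 + 2 = 2 + J*f**2)
(-1*(-11))*x(-7, -4) + o(-4, -3) = (-1*(-11))*(10*(-7)*(-4)/(5 - 4)) + (2 - 3*(-4)**2) = 11*(10*(-7)*(-4)/1) + (2 - 3*16) = 11*(10*(-7)*(-4)*1) + (2 - 48) = 11*280 - 46 = 3080 - 46 = 3034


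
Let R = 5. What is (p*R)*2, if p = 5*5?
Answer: 250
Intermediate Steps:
p = 25
(p*R)*2 = (25*5)*2 = 125*2 = 250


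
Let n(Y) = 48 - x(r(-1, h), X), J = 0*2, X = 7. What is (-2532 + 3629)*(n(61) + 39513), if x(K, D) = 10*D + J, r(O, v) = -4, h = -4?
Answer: 43321627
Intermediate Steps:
J = 0
x(K, D) = 10*D (x(K, D) = 10*D + 0 = 10*D)
n(Y) = -22 (n(Y) = 48 - 10*7 = 48 - 1*70 = 48 - 70 = -22)
(-2532 + 3629)*(n(61) + 39513) = (-2532 + 3629)*(-22 + 39513) = 1097*39491 = 43321627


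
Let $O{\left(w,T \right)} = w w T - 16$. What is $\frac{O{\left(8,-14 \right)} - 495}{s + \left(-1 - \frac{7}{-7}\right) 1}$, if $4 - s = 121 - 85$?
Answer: $\frac{1407}{32} \approx 43.969$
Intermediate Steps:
$s = -32$ ($s = 4 - \left(121 - 85\right) = 4 - 36 = -32$)
$O{\left(w,T \right)} = -16 + T w^{2}$ ($O{\left(w,T \right)} = w^{2} T - 16 = T w^{2} - 16 = -16 + T w^{2}$)
$\frac{O{\left(8,-14 \right)} - 495}{s + \left(-1 - \frac{7}{-7}\right) 1} = \frac{\left(-16 - 14 \cdot 8^{2}\right) - 495}{-32 + \left(-1 - \frac{7}{-7}\right) 1} = \frac{\left(-16 - 896\right) - 495}{-32 + \left(-1 - -1\right) 1} = \frac{\left(-16 - 896\right) - 495}{-32 + \left(-1 + 1\right) 1} = \frac{-912 - 495}{-32 + 0 \cdot 1} = - \frac{1407}{-32 + 0} = - \frac{1407}{-32} = \left(-1407\right) \left(- \frac{1}{32}\right) = \frac{1407}{32}$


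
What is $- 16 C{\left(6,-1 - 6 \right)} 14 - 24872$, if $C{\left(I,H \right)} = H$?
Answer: $-23304$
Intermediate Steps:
$- 16 C{\left(6,-1 - 6 \right)} 14 - 24872 = - 16 \left(-1 - 6\right) 14 - 24872 = \left(-16\right) \left(-7\right) 14 - 24872 = 112 \cdot 14 - 24872 = 1568 - 24872 = -23304$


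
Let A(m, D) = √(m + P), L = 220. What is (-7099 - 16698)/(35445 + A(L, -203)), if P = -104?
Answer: -843484665/1256347909 + 47594*√29/1256347909 ≈ -0.67117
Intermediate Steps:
A(m, D) = √(-104 + m) (A(m, D) = √(m - 104) = √(-104 + m))
(-7099 - 16698)/(35445 + A(L, -203)) = (-7099 - 16698)/(35445 + √(-104 + 220)) = -23797/(35445 + √116) = -23797/(35445 + 2*√29)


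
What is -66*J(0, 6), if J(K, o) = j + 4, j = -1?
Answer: -198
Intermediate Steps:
J(K, o) = 3 (J(K, o) = -1 + 4 = 3)
-66*J(0, 6) = -66*3 = -198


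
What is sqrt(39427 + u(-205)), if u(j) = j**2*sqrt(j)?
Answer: sqrt(39427 + 42025*I*sqrt(205)) ≈ 566.76 + 530.83*I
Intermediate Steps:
u(j) = j**(5/2)
sqrt(39427 + u(-205)) = sqrt(39427 + (-205)**(5/2)) = sqrt(39427 + 42025*I*sqrt(205))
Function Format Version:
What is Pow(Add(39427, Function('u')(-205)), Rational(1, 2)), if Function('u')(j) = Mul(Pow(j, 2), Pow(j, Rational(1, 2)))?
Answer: Pow(Add(39427, Mul(42025, I, Pow(205, Rational(1, 2)))), Rational(1, 2)) ≈ Add(566.76, Mul(530.83, I))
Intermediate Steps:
Function('u')(j) = Pow(j, Rational(5, 2))
Pow(Add(39427, Function('u')(-205)), Rational(1, 2)) = Pow(Add(39427, Pow(-205, Rational(5, 2))), Rational(1, 2)) = Pow(Add(39427, Mul(42025, I, Pow(205, Rational(1, 2)))), Rational(1, 2))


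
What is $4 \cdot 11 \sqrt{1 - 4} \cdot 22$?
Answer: $968 i \sqrt{3} \approx 1676.6 i$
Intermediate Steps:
$4 \cdot 11 \sqrt{1 - 4} \cdot 22 = 44 \sqrt{-3} \cdot 22 = 44 i \sqrt{3} \cdot 22 = 968 i \sqrt{3}$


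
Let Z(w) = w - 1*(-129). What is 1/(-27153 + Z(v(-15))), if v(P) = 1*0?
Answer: -1/27024 ≈ -3.7004e-5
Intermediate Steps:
v(P) = 0
Z(w) = 129 + w (Z(w) = w + 129 = 129 + w)
1/(-27153 + Z(v(-15))) = 1/(-27153 + (129 + 0)) = 1/(-27153 + 129) = 1/(-27024) = -1/27024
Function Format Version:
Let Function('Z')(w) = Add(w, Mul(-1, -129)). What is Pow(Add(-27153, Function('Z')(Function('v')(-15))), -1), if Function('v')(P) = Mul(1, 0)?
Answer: Rational(-1, 27024) ≈ -3.7004e-5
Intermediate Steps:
Function('v')(P) = 0
Function('Z')(w) = Add(129, w) (Function('Z')(w) = Add(w, 129) = Add(129, w))
Pow(Add(-27153, Function('Z')(Function('v')(-15))), -1) = Pow(Add(-27153, Add(129, 0)), -1) = Pow(Add(-27153, 129), -1) = Pow(-27024, -1) = Rational(-1, 27024)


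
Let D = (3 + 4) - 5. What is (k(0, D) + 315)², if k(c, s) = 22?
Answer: 113569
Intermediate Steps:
D = 2 (D = 7 - 5 = 2)
(k(0, D) + 315)² = (22 + 315)² = 337² = 113569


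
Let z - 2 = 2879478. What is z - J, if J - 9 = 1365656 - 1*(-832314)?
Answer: 681501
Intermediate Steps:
J = 2197979 (J = 9 + (1365656 - 1*(-832314)) = 9 + (1365656 + 832314) = 9 + 2197970 = 2197979)
z = 2879480 (z = 2 + 2879478 = 2879480)
z - J = 2879480 - 1*2197979 = 2879480 - 2197979 = 681501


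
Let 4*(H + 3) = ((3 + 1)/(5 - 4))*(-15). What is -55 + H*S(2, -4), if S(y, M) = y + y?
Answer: -127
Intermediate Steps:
S(y, M) = 2*y
H = -18 (H = -3 + (((3 + 1)/(5 - 4))*(-15))/4 = -3 + ((4/1)*(-15))/4 = -3 + ((4*1)*(-15))/4 = -3 + (4*(-15))/4 = -3 + (1/4)*(-60) = -3 - 15 = -18)
-55 + H*S(2, -4) = -55 - 36*2 = -55 - 18*4 = -55 - 72 = -127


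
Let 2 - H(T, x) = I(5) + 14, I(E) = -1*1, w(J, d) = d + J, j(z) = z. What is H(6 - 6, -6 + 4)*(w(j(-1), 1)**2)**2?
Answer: 0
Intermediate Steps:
w(J, d) = J + d
I(E) = -1
H(T, x) = -11 (H(T, x) = 2 - (-1 + 14) = 2 - 1*13 = 2 - 13 = -11)
H(6 - 6, -6 + 4)*(w(j(-1), 1)**2)**2 = -11*(-1 + 1)**4 = -11*(0**2)**2 = -11*0**2 = -11*0 = 0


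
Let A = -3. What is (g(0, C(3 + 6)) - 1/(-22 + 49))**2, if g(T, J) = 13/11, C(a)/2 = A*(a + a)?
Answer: 115600/88209 ≈ 1.3105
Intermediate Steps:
C(a) = -12*a (C(a) = 2*(-3*(a + a)) = 2*(-6*a) = -12*a)
g(T, J) = 13/11 (g(T, J) = 13*(1/11) = 13/11)
(g(0, C(3 + 6)) - 1/(-22 + 49))**2 = (13/11 - 1/(-22 + 49))**2 = (13/11 - 1/27)**2 = (340/297)**2 = 115600/88209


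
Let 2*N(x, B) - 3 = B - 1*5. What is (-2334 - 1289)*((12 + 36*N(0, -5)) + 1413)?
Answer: -4706277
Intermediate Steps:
N(x, B) = -1 + B/2 (N(x, B) = 3/2 + (B - 1*5)/2 = 3/2 + (B - 5)/2 = 3/2 + (-5 + B)/2 = 3/2 + (-5/2 + B/2) = -1 + B/2)
(-2334 - 1289)*((12 + 36*N(0, -5)) + 1413) = (-2334 - 1289)*((12 + 36*(-1 + (½)*(-5))) + 1413) = -3623*((12 + 36*(-1 - 5/2)) + 1413) = -3623*((12 + 36*(-7/2)) + 1413) = -3623*((12 - 126) + 1413) = -3623*(-114 + 1413) = -3623*1299 = -4706277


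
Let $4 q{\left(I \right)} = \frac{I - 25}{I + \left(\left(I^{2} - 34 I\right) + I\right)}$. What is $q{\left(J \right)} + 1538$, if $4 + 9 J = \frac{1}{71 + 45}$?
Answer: $\frac{24112402931}{15682273} \approx 1537.6$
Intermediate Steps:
$J = - \frac{463}{1044}$ ($J = - \frac{4}{9} + \frac{1}{9 \left(71 + 45\right)} = - \frac{4}{9} + \frac{1}{9 \cdot 116} = - \frac{4}{9} + \frac{1}{9} \cdot \frac{1}{116} = - \frac{4}{9} + \frac{1}{1044} = - \frac{463}{1044} \approx -0.44349$)
$q{\left(I \right)} = \frac{-25 + I}{4 \left(I^{2} - 32 I\right)}$ ($q{\left(I \right)} = \frac{\left(I - 25\right) \frac{1}{I + \left(\left(I^{2} - 34 I\right) + I\right)}}{4} = \frac{\left(-25 + I\right) \frac{1}{I + \left(I^{2} - 33 I\right)}}{4} = \frac{\left(-25 + I\right) \frac{1}{I^{2} - 32 I}}{4} = \frac{\frac{1}{I^{2} - 32 I} \left(-25 + I\right)}{4} = \frac{-25 + I}{4 \left(I^{2} - 32 I\right)}$)
$q{\left(J \right)} + 1538 = \frac{-25 - \frac{463}{1044}}{4 \left(- \frac{463}{1044}\right) \left(-32 - \frac{463}{1044}\right)} + 1538 = \frac{1}{4} \left(- \frac{1044}{463}\right) \frac{1}{- \frac{33871}{1044}} \left(- \frac{26563}{1044}\right) + 1538 = \frac{1}{4} \left(- \frac{1044}{463}\right) \left(- \frac{1044}{33871}\right) \left(- \frac{26563}{1044}\right) + 1538 = - \frac{6932943}{15682273} + 1538 = \frac{24112402931}{15682273}$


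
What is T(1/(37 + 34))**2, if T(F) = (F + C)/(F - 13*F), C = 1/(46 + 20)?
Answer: 18769/627264 ≈ 0.029922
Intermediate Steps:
C = 1/66 ≈ 0.015152
T(F) = -(1/66 + F)/(12*F) (T(F) = (F + 1/66)/(F - 13*F) = (1/66 + F)/((-12*F)) = (1/66 + F)*(-1/(12*F)) = -(1/66 + F)/(12*F))
T(1/(37 + 34))**2 = ((-1 - 66/(37 + 34))/(792*(1/(37 + 34))))**2 = ((-1 - 66/71)/(792*(1/71)))**2 = ((-1 - 66*1/71)/(792*(1/71)))**2 = ((1/792)*71*(-1 - 66/71))**2 = ((1/792)*71*(-137/71))**2 = (-137/792)**2 = 18769/627264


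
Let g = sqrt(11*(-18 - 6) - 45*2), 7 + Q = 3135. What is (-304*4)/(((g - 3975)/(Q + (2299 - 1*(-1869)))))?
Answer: 11755315200/5266993 + 2957312*I*sqrt(354)/5266993 ≈ 2231.9 + 10.564*I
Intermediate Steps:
Q = 3128 (Q = -7 + 3135 = 3128)
g = I*sqrt(354) (g = sqrt(11*(-24) - 90) = sqrt(-264 - 90) = sqrt(-354) = I*sqrt(354) ≈ 18.815*I)
(-304*4)/(((g - 3975)/(Q + (2299 - 1*(-1869))))) = (-304*4)/(((I*sqrt(354) - 3975)/(3128 + (2299 - 1*(-1869))))) = -1216*(3128 + (2299 + 1869))/(-3975 + I*sqrt(354)) = -1216*(3128 + 4168)/(-3975 + I*sqrt(354)) = -1216*7296/(-3975 + I*sqrt(354)) = -1216/(-1325/2432 + I*sqrt(354)/7296)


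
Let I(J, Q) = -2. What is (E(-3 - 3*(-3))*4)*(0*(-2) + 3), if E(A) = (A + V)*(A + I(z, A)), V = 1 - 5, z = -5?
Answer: 96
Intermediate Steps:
V = -4
E(A) = (-4 + A)*(-2 + A) (E(A) = (A - 4)*(A - 2) = (-4 + A)*(-2 + A))
(E(-3 - 3*(-3))*4)*(0*(-2) + 3) = ((8 + (-3 - 3*(-3))² - 6*(-3 - 3*(-3)))*4)*(0*(-2) + 3) = ((8 + (-3 + 9)² - 6*(-3 + 9))*4)*(0 + 3) = ((8 + 6² - 6*6)*4)*3 = ((8 + 36 - 36)*4)*3 = (8*4)*3 = 32*3 = 96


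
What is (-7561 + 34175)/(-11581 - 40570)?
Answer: -26614/52151 ≈ -0.51033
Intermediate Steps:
(-7561 + 34175)/(-11581 - 40570) = 26614/(-52151) = 26614*(-1/52151) = -26614/52151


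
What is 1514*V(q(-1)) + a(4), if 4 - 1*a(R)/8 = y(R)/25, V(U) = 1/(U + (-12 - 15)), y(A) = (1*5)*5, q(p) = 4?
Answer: -962/23 ≈ -41.826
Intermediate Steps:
y(A) = 25 (y(A) = 5*5 = 25)
V(U) = 1/(-27 + U) (V(U) = 1/(U - 27) = 1/(-27 + U))
a(R) = 24 (a(R) = 32 - 200/25 = 32 - 8*1 = 32 - 8 = 24)
1514*V(q(-1)) + a(4) = 1514/(-27 + 4) + 24 = 1514/(-23) + 24 = 1514*(-1/23) + 24 = -1514/23 + 24 = -962/23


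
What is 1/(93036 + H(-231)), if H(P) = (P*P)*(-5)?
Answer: -1/173769 ≈ -5.7548e-6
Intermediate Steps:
H(P) = -5*P² (H(P) = P²*(-5) = -5*P²)
1/(93036 + H(-231)) = 1/(93036 - 5*(-231)²) = 1/(93036 - 5*53361) = 1/(93036 - 266805) = 1/(-173769) = -1/173769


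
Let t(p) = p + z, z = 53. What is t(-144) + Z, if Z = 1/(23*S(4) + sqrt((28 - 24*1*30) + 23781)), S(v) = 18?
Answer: -13495523/148307 - sqrt(23089)/148307 ≈ -90.998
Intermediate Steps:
t(p) = 53 + p (t(p) = p + 53 = 53 + p)
Z = 1/(414 + sqrt(23089)) (Z = 1/(23*18 + sqrt((28 - 24*1*30) + 23781)) = 1/(414 + sqrt((28 - 24*30) + 23781)) = 1/(414 + sqrt((28 - 720) + 23781)) = 1/(414 + sqrt(-692 + 23781)) = 1/(414 + sqrt(23089)) ≈ 0.0017669)
t(-144) + Z = (53 - 144) + (414/148307 - sqrt(23089)/148307) = -91 + (414/148307 - sqrt(23089)/148307) = -13495523/148307 - sqrt(23089)/148307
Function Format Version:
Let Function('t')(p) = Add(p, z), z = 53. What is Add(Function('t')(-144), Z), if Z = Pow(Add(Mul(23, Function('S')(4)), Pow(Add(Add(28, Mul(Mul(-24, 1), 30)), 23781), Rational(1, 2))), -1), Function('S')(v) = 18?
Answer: Add(Rational(-13495523, 148307), Mul(Rational(-1, 148307), Pow(23089, Rational(1, 2)))) ≈ -90.998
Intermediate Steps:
Function('t')(p) = Add(53, p) (Function('t')(p) = Add(p, 53) = Add(53, p))
Z = Pow(Add(414, Pow(23089, Rational(1, 2))), -1) (Z = Pow(Add(Mul(23, 18), Pow(Add(Add(28, Mul(Mul(-24, 1), 30)), 23781), Rational(1, 2))), -1) = Pow(Add(414, Pow(Add(Add(28, Mul(-24, 30)), 23781), Rational(1, 2))), -1) = Pow(Add(414, Pow(Add(Add(28, -720), 23781), Rational(1, 2))), -1) = Pow(Add(414, Pow(Add(-692, 23781), Rational(1, 2))), -1) = Pow(Add(414, Pow(23089, Rational(1, 2))), -1) ≈ 0.0017669)
Add(Function('t')(-144), Z) = Add(Add(53, -144), Add(Rational(414, 148307), Mul(Rational(-1, 148307), Pow(23089, Rational(1, 2))))) = Add(-91, Add(Rational(414, 148307), Mul(Rational(-1, 148307), Pow(23089, Rational(1, 2))))) = Add(Rational(-13495523, 148307), Mul(Rational(-1, 148307), Pow(23089, Rational(1, 2))))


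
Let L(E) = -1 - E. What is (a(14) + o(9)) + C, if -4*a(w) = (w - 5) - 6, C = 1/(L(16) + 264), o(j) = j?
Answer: 8155/988 ≈ 8.2540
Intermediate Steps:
C = 1/247 (C = 1/((-1 - 1*16) + 264) = 1/((-1 - 16) + 264) = 1/(-17 + 264) = 1/247 ≈ 0.0040486)
a(w) = 11/4 - w/4 (a(w) = -((w - 5) - 6)/4 = -((-5 + w) - 6)/4 = -(-11 + w)/4 = 11/4 - w/4)
(a(14) + o(9)) + C = ((11/4 - ¼*14) + 9) + 1/247 = ((11/4 - 7/2) + 9) + 1/247 = (-¾ + 9) + 1/247 = 33/4 + 1/247 = 8155/988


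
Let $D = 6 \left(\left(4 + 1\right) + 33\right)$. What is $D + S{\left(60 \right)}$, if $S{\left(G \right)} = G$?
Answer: $288$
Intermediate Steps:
$D = 228$ ($D = 6 \left(5 + 33\right) = 6 \cdot 38 = 228$)
$D + S{\left(60 \right)} = 228 + 60 = 288$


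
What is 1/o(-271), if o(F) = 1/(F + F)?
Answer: -542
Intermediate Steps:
o(F) = 1/(2*F)
1/o(-271) = 1/((½)/(-271)) = 1/((½)*(-1/271)) = 1/(-1/542) = -542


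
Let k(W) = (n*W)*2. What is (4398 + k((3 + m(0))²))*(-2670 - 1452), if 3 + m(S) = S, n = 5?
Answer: -18128556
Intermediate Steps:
m(S) = -3 + S
k(W) = 10*W (k(W) = (5*W)*2 = 10*W)
(4398 + k((3 + m(0))²))*(-2670 - 1452) = (4398 + 10*(3 + (-3 + 0))²)*(-2670 - 1452) = (4398 + 10*(3 - 3)²)*(-4122) = (4398 + 10*0²)*(-4122) = (4398 + 10*0)*(-4122) = (4398 + 0)*(-4122) = 4398*(-4122) = -18128556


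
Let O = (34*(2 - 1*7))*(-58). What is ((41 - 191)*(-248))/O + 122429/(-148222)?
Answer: 215335423/73073446 ≈ 2.9468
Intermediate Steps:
O = 9860 (O = (34*(2 - 7))*(-58) = (34*(-5))*(-58) = -170*(-58) = 9860)
((41 - 191)*(-248))/O + 122429/(-148222) = ((41 - 191)*(-248))/9860 + 122429/(-148222) = -150*(-248)*(1/9860) + 122429*(-1/148222) = 37200*(1/9860) - 122429/148222 = 1860/493 - 122429/148222 = 215335423/73073446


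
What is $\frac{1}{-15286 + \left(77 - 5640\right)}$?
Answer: $- \frac{1}{20849} \approx -4.7964 \cdot 10^{-5}$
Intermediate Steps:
$\frac{1}{-15286 + \left(77 - 5640\right)} = \frac{1}{-15286 - 5563} = \frac{1}{-20849} = - \frac{1}{20849}$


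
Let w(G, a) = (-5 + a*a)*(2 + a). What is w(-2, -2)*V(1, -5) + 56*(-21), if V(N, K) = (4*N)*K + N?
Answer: -1176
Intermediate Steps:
V(N, K) = N + 4*K*N (V(N, K) = 4*K*N + N = N + 4*K*N)
w(G, a) = (-5 + a²)*(2 + a)
w(-2, -2)*V(1, -5) + 56*(-21) = (-10 + (-2)³ - 5*(-2) + 2*(-2)²)*(1*(1 + 4*(-5))) + 56*(-21) = (-10 - 8 + 10 + 2*4)*(1*(1 - 20)) - 1176 = (-10 - 8 + 10 + 8)*(1*(-19)) - 1176 = 0*(-19) - 1176 = 0 - 1176 = -1176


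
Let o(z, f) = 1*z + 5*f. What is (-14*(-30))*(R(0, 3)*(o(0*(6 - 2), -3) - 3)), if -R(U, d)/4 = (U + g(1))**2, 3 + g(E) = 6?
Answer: 272160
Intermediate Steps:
g(E) = 3 (g(E) = -3 + 6 = 3)
o(z, f) = z + 5*f
R(U, d) = -4*(3 + U)**2 (R(U, d) = -4*(U + 3)**2 = -4*(3 + U)**2)
(-14*(-30))*(R(0, 3)*(o(0*(6 - 2), -3) - 3)) = (-14*(-30))*((-4*(3 + 0)**2)*((0*(6 - 2) + 5*(-3)) - 3)) = 420*((-4*3**2)*((0*4 - 15) - 3)) = 420*((-4*9)*((0 - 15) - 3)) = 420*(-36*(-15 - 3)) = 420*(-36*(-18)) = 420*648 = 272160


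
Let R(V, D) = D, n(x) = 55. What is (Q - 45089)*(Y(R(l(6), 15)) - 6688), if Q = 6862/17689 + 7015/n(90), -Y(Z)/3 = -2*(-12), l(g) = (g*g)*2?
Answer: 59139720622320/194579 ≈ 3.0394e+8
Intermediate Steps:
l(g) = 2*g² (l(g) = g²*2 = 2*g²)
Y(Z) = -72 (Y(Z) = -(-6)*(-12) = -3*24 = -72)
Q = 24893149/194579 (Q = 6862/17689 + 7015/55 = 6862*(1/17689) + 7015*(1/55) = 6862/17689 + 1403/11 = 24893149/194579 ≈ 127.93)
(Q - 45089)*(Y(R(l(6), 15)) - 6688) = (24893149/194579 - 45089)*(-72 - 6688) = -8748479382/194579*(-6760) = 59139720622320/194579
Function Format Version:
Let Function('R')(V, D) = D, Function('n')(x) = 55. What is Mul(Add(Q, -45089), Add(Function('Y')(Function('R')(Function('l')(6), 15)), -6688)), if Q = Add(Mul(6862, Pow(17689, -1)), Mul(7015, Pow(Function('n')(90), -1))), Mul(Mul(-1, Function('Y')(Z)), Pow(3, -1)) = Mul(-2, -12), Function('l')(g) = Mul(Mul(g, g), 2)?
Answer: Rational(59139720622320, 194579) ≈ 3.0394e+8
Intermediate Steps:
Function('l')(g) = Mul(2, Pow(g, 2)) (Function('l')(g) = Mul(Pow(g, 2), 2) = Mul(2, Pow(g, 2)))
Function('Y')(Z) = -72 (Function('Y')(Z) = Mul(-3, Mul(-2, -12)) = Mul(-3, 24) = -72)
Q = Rational(24893149, 194579) (Q = Add(Mul(6862, Pow(17689, -1)), Mul(7015, Pow(55, -1))) = Add(Mul(6862, Rational(1, 17689)), Mul(7015, Rational(1, 55))) = Add(Rational(6862, 17689), Rational(1403, 11)) = Rational(24893149, 194579) ≈ 127.93)
Mul(Add(Q, -45089), Add(Function('Y')(Function('R')(Function('l')(6), 15)), -6688)) = Mul(Add(Rational(24893149, 194579), -45089), Add(-72, -6688)) = Mul(Rational(-8748479382, 194579), -6760) = Rational(59139720622320, 194579)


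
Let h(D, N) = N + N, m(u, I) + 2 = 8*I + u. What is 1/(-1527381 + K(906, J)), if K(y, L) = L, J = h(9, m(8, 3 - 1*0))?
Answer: -1/1527321 ≈ -6.5474e-7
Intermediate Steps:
m(u, I) = -2 + u + 8*I (m(u, I) = -2 + (8*I + u) = -2 + (u + 8*I) = -2 + u + 8*I)
h(D, N) = 2*N
J = 60 (J = 2*(-2 + 8 + 8*(3 - 1*0)) = 2*(-2 + 8 + 8*(3 + 0)) = 2*(-2 + 8 + 8*3) = 2*(-2 + 8 + 24) = 2*30 = 60)
1/(-1527381 + K(906, J)) = 1/(-1527381 + 60) = 1/(-1527321) = -1/1527321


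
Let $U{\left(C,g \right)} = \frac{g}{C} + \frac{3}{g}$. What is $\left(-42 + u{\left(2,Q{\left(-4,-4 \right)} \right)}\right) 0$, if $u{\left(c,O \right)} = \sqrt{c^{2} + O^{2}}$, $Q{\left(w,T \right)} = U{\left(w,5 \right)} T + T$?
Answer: $0$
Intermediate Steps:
$U{\left(C,g \right)} = \frac{3}{g} + \frac{g}{C}$
$Q{\left(w,T \right)} = T + T \left(\frac{3}{5} + \frac{5}{w}\right)$ ($Q{\left(w,T \right)} = \left(\frac{3}{5} + \frac{5}{w}\right) T + T = T \left(\frac{3}{5} + \frac{5}{w}\right) + T = T + T \left(\frac{3}{5} + \frac{5}{w}\right)$)
$u{\left(c,O \right)} = \sqrt{O^{2} + c^{2}}$
$\left(-42 + u{\left(2,Q{\left(-4,-4 \right)} \right)}\right) 0 = \left(-42 + \sqrt{\left(\frac{1}{5} \left(-4\right) \frac{1}{-4} \left(25 + 8 \left(-4\right)\right)\right)^{2} + 2^{2}}\right) 0 = \left(-42 + \sqrt{\left(\frac{1}{5} \left(-4\right) \left(- \frac{1}{4}\right) \left(25 - 32\right)\right)^{2} + 4}\right) 0 = \left(-42 + \sqrt{\left(\frac{1}{5} \left(-4\right) \left(- \frac{1}{4}\right) \left(-7\right)\right)^{2} + 4}\right) 0 = \left(-42 + \sqrt{\left(- \frac{7}{5}\right)^{2} + 4}\right) 0 = \left(-42 + \sqrt{\frac{49}{25} + 4}\right) 0 = \left(-42 + \sqrt{\frac{149}{25}}\right) 0 = \left(-42 + \frac{\sqrt{149}}{5}\right) 0 = 0$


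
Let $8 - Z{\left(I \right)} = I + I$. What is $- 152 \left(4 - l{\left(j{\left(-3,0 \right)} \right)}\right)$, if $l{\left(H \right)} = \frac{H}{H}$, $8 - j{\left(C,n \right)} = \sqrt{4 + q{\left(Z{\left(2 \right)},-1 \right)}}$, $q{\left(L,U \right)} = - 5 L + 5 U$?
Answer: $-456$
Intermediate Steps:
$Z{\left(I \right)} = 8 - 2 I$ ($Z{\left(I \right)} = 8 - \left(I + I\right) = 8 - 2 I$)
$j{\left(C,n \right)} = 8 - i \sqrt{21}$ ($j{\left(C,n \right)} = 8 - \sqrt{4 + \left(- 5 \left(8 - 4\right) + 5 \left(-1\right)\right)} = 8 - \sqrt{4 - \left(5 + 5 \left(8 - 4\right)\right)} = 8 - \sqrt{4 - 25} = 8 - \sqrt{-21} = 8 - i \sqrt{21}$)
$l{\left(H \right)} = 1$
$- 152 \left(4 - l{\left(j{\left(-3,0 \right)} \right)}\right) = - 152 \left(4 - 1\right) = \left(-152\right) 3 = -456$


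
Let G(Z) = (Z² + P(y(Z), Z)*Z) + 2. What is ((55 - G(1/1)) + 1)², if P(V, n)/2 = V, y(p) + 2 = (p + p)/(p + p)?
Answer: 3025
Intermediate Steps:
y(p) = -1 (y(p) = -2 + (p + p)/(p + p) = -2 + (2*p)/((2*p)) = -2 + (2*p)*(1/(2*p)) = -2 + 1 = -1)
P(V, n) = 2*V
G(Z) = 2 + Z² - 2*Z (G(Z) = (Z² + (2*(-1))*Z) + 2 = (Z² - 2*Z) + 2 = 2 + Z² - 2*Z)
((55 - G(1/1)) + 1)² = ((55 - (2 + (1/1)² - 2/1)) + 1)² = ((55 - (2 + 1² - 2*1)) + 1)² = ((55 - (2 + 1 - 2)) + 1)² = ((55 - 1*1) + 1)² = ((55 - 1) + 1)² = (54 + 1)² = 55² = 3025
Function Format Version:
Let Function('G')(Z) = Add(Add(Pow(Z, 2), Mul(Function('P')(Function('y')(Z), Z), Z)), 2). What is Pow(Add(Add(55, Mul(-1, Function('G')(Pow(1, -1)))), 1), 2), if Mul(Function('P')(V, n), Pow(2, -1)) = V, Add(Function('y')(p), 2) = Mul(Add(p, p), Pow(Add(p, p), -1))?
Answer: 3025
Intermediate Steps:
Function('y')(p) = -1 (Function('y')(p) = Add(-2, Mul(Add(p, p), Pow(Add(p, p), -1))) = Add(-2, Mul(Mul(2, p), Pow(Mul(2, p), -1))) = Add(-2, Mul(Mul(2, p), Mul(Rational(1, 2), Pow(p, -1)))) = Add(-2, 1) = -1)
Function('P')(V, n) = Mul(2, V)
Function('G')(Z) = Add(2, Pow(Z, 2), Mul(-2, Z)) (Function('G')(Z) = Add(Add(Pow(Z, 2), Mul(Mul(2, -1), Z)), 2) = Add(Add(Pow(Z, 2), Mul(-2, Z)), 2) = Add(2, Pow(Z, 2), Mul(-2, Z)))
Pow(Add(Add(55, Mul(-1, Function('G')(Pow(1, -1)))), 1), 2) = Pow(Add(Add(55, Mul(-1, Add(2, Pow(Pow(1, -1), 2), Mul(-2, Pow(1, -1))))), 1), 2) = Pow(Add(Add(55, Mul(-1, Add(2, Pow(1, 2), Mul(-2, 1)))), 1), 2) = Pow(Add(Add(55, Mul(-1, Add(2, 1, -2))), 1), 2) = Pow(Add(Add(55, Mul(-1, 1)), 1), 2) = Pow(Add(Add(55, -1), 1), 2) = Pow(Add(54, 1), 2) = Pow(55, 2) = 3025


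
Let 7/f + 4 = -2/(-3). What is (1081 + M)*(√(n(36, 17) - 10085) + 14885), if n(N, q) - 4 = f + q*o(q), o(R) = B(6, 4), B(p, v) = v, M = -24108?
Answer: -342756895 - 23027*I*√1001510/10 ≈ -3.4276e+8 - 2.3044e+6*I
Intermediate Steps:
o(R) = 4
f = -21/10 (f = 7/(-4 - 2/(-3)) = 7/(-4 - 2*(-⅓)) = 7/(-4 + ⅔) = 7/(-10/3) = 7*(-3/10) = -21/10 ≈ -2.1000)
n(N, q) = 19/10 + 4*q (n(N, q) = 4 + (-21/10 + q*4) = 4 + (-21/10 + 4*q) = 19/10 + 4*q)
(1081 + M)*(√(n(36, 17) - 10085) + 14885) = (1081 - 24108)*(√((19/10 + 4*17) - 10085) + 14885) = -23027*(√((19/10 + 68) - 10085) + 14885) = -23027*(√(699/10 - 10085) + 14885) = -23027*(√(-100151/10) + 14885) = -23027*(I*√1001510/10 + 14885) = -23027*(14885 + I*√1001510/10) = -342756895 - 23027*I*√1001510/10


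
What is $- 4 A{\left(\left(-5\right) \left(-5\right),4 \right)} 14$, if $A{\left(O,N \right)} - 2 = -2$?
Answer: $0$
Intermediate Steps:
$A{\left(O,N \right)} = 0$ ($A{\left(O,N \right)} = 2 - 2 = 0$)
$- 4 A{\left(\left(-5\right) \left(-5\right),4 \right)} 14 = \left(-4\right) 0 \cdot 14 = 0 \cdot 14 = 0$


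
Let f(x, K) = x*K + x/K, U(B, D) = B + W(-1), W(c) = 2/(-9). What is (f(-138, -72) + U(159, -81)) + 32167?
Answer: 1521493/36 ≈ 42264.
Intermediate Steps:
W(c) = -2/9 (W(c) = 2*(-⅑) = -2/9)
U(B, D) = -2/9 + B (U(B, D) = B - 2/9 = -2/9 + B)
f(x, K) = K*x + x/K
(f(-138, -72) + U(159, -81)) + 32167 = ((-72*(-138) - 138/(-72)) + (-2/9 + 159)) + 32167 = ((9936 - 138*(-1/72)) + 1429/9) + 32167 = ((9936 + 23/12) + 1429/9) + 32167 = (119255/12 + 1429/9) + 32167 = 363481/36 + 32167 = 1521493/36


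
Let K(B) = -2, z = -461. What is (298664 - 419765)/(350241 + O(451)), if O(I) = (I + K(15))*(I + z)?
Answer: -121101/345751 ≈ -0.35026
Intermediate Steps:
O(I) = (-461 + I)*(-2 + I) (O(I) = (I - 2)*(I - 461) = (-2 + I)*(-461 + I) = (-461 + I)*(-2 + I))
(298664 - 419765)/(350241 + O(451)) = (298664 - 419765)/(350241 + (922 + 451² - 463*451)) = -121101/(350241 + (922 + 203401 - 208813)) = -121101/(350241 - 4490) = -121101/345751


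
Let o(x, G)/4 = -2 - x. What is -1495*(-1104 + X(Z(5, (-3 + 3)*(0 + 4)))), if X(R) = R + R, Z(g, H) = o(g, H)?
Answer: 1734200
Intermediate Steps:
o(x, G) = -8 - 4*x (o(x, G) = 4*(-2 - x) = -8 - 4*x)
Z(g, H) = -8 - 4*g
X(R) = 2*R
-1495*(-1104 + X(Z(5, (-3 + 3)*(0 + 4)))) = -1495*(-1104 + 2*(-8 - 4*5)) = -1495*(-1104 + 2*(-8 - 20)) = -1495*(-1104 + 2*(-28)) = -1495*(-1104 - 56) = -1495*(-1160) = 1734200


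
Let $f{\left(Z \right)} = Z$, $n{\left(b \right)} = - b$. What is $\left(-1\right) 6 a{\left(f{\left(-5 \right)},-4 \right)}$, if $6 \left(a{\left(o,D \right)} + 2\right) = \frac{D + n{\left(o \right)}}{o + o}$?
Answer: $\frac{121}{10} \approx 12.1$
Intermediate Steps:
$a{\left(o,D \right)} = -2 + \frac{D - o}{12 o}$ ($a{\left(o,D \right)} = -2 + \frac{\left(D - o\right) \frac{1}{o + o}}{6} = -2 + \frac{\left(D - o\right) \frac{1}{2 o}}{6} = -2 + \frac{\frac{1}{2} \frac{1}{o} \left(D - o\right)}{6} = -2 + \frac{D - o}{12 o}$)
$\left(-1\right) 6 a{\left(f{\left(-5 \right)},-4 \right)} = \left(-1\right) 6 \frac{-4 - -125}{12 \left(-5\right)} = - 6 \cdot \frac{1}{12} \left(- \frac{1}{5}\right) \left(-4 + 125\right) = - 6 \cdot \frac{1}{12} \left(- \frac{1}{5}\right) 121 = \left(-6\right) \left(- \frac{121}{60}\right) = \frac{121}{10}$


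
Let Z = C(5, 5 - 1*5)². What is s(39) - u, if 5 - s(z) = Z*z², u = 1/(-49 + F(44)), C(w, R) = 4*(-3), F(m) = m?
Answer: -1095094/5 ≈ -2.1902e+5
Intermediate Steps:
C(w, R) = -12
u = -⅕ (u = 1/(-49 + 44) = 1/(-5) = -⅕ ≈ -0.20000)
Z = 144 (Z = (-12)² = 144)
s(z) = 5 - 144*z²
s(39) - u = (5 - 144*39²) - 1*(-⅕) = (5 - 144*1521) + ⅕ = (5 - 219024) + ⅕ = -219019 + ⅕ = -1095094/5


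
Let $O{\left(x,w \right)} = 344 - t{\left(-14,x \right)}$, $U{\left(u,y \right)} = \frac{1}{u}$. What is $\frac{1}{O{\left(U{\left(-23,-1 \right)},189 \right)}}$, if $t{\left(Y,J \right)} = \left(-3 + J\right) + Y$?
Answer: $\frac{23}{8304} \approx 0.0027697$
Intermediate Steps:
$t{\left(Y,J \right)} = -3 + J + Y$
$O{\left(x,w \right)} = 361 - x$ ($O{\left(x,w \right)} = 344 - \left(-3 + x - 14\right) = 344 - \left(-17 + x\right) = 361 - x$)
$\frac{1}{O{\left(U{\left(-23,-1 \right)},189 \right)}} = \frac{1}{361 - \frac{1}{-23}} = \frac{1}{361 - - \frac{1}{23}} = \frac{1}{361 + \frac{1}{23}} = \frac{1}{\frac{8304}{23}} = \frac{23}{8304}$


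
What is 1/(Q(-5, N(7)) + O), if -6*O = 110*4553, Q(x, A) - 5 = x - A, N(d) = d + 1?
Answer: -3/250439 ≈ -1.1979e-5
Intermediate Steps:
N(d) = 1 + d
Q(x, A) = 5 + x - A (Q(x, A) = 5 + (x - A) = 5 + x - A)
O = -250415/3 (O = -55*4553/3 = -⅙*500830 = -250415/3 ≈ -83472.)
1/(Q(-5, N(7)) + O) = 1/((5 - 5 - (1 + 7)) - 250415/3) = 1/((5 - 5 - 1*8) - 250415/3) = 1/((5 - 5 - 8) - 250415/3) = 1/(-8 - 250415/3) = 1/(-250439/3) = -3/250439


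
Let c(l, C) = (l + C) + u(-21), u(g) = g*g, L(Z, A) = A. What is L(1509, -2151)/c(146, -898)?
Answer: 2151/311 ≈ 6.9164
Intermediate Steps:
u(g) = g**2
c(l, C) = 441 + C + l (c(l, C) = (l + C) + (-21)**2 = (C + l) + 441 = 441 + C + l)
L(1509, -2151)/c(146, -898) = -2151/(441 - 898 + 146) = -2151/(-311) = -2151*(-1/311) = 2151/311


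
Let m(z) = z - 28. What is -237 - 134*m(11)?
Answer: 2041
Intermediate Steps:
m(z) = -28 + z
-237 - 134*m(11) = -237 - 134*(-28 + 11) = -237 - 134*(-17) = -237 + 2278 = 2041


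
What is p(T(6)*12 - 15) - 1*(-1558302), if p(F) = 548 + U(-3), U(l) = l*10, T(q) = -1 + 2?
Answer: 1558820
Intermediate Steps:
T(q) = 1
U(l) = 10*l
p(F) = 518 (p(F) = 548 + 10*(-3) = 548 - 30 = 518)
p(T(6)*12 - 15) - 1*(-1558302) = 518 - 1*(-1558302) = 518 + 1558302 = 1558820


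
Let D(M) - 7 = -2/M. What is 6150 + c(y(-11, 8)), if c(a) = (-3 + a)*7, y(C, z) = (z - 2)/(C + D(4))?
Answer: 18359/3 ≈ 6119.7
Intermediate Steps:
D(M) = 7 - 2/M
y(C, z) = (-2 + z)/(13/2 + C) (y(C, z) = (z - 2)/(C + (7 - 2/4)) = (-2 + z)/(C + (7 - 2*¼)) = (-2 + z)/(C + (7 - ½)) = (-2 + z)/(C + 13/2) = (-2 + z)/(13/2 + C))
c(a) = -21 + 7*a
6150 + c(y(-11, 8)) = 6150 + (-21 + 7*(2*(-2 + 8)/(13 + 2*(-11)))) = 6150 + (-21 + 7*(2*6/(13 - 22))) = 6150 + (-21 + 7*(2*6/(-9))) = 6150 + (-21 + 7*(2*(-⅑)*6)) = 6150 + (-21 + 7*(-4/3)) = 6150 + (-21 - 28/3) = 6150 - 91/3 = 18359/3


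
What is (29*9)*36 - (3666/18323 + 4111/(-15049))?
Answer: 2590899758711/275742827 ≈ 9396.1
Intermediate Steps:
(29*9)*36 - (3666/18323 + 4111/(-15049)) = 261*36 - (3666*(1/18323) + 4111*(-1/15049)) = 9396 - (3666/18323 - 4111/15049) = 9396 - 1*(-20156219/275742827) = 9396 + 20156219/275742827 = 2590899758711/275742827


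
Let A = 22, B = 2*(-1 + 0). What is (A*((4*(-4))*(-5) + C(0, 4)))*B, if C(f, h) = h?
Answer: -3696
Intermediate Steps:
B = -2 (B = 2*(-1) = -2)
(A*((4*(-4))*(-5) + C(0, 4)))*B = (22*((4*(-4))*(-5) + 4))*(-2) = (22*(-16*(-5) + 4))*(-2) = (22*(80 + 4))*(-2) = (22*84)*(-2) = 1848*(-2) = -3696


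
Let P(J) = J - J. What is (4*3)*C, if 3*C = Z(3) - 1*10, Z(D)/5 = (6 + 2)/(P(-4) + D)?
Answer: 40/3 ≈ 13.333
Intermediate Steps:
P(J) = 0
Z(D) = 40/D (Z(D) = 5*((6 + 2)/(0 + D)) = 5*(8/D) = 40/D)
C = 10/9 (C = (40/3 - 1*10)/3 = (40*(1/3) - 10)/3 = (40/3 - 10)/3 = (1/3)*(10/3) = 10/9 ≈ 1.1111)
(4*3)*C = (4*3)*(10/9) = 12*(10/9) = 40/3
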